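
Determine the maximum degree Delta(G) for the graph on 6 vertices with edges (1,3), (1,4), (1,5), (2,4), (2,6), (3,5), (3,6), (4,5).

Step 1: Count edges incident to each vertex:
  deg(1) = 3 (neighbors: 3, 4, 5)
  deg(2) = 2 (neighbors: 4, 6)
  deg(3) = 3 (neighbors: 1, 5, 6)
  deg(4) = 3 (neighbors: 1, 2, 5)
  deg(5) = 3 (neighbors: 1, 3, 4)
  deg(6) = 2 (neighbors: 2, 3)

Step 2: Find maximum:
  max(3, 2, 3, 3, 3, 2) = 3 (vertex 1)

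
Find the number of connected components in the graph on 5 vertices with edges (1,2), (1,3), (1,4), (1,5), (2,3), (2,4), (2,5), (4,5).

Step 1: Build adjacency list from edges:
  1: 2, 3, 4, 5
  2: 1, 3, 4, 5
  3: 1, 2
  4: 1, 2, 5
  5: 1, 2, 4

Step 2: Run BFS/DFS from vertex 1:
  Visited: {1, 2, 3, 4, 5}
  Reached 5 of 5 vertices

Step 3: All 5 vertices reached from vertex 1, so the graph is connected.
Number of connected components: 1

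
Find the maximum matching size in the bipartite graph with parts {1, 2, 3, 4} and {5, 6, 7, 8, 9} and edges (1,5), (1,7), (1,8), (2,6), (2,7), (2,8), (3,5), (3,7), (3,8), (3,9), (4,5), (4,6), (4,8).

Step 1: List the neighbors of each left vertex:
  1: 5, 7, 8
  2: 6, 7, 8
  3: 5, 7, 8, 9
  4: 5, 6, 8

Step 2: Greedily match left vertices, then look for augmenting paths:
  Match 1 -- 5
  Match 2 -- 6
  Match 3 -- 7
  Match 4 -- 8
  No augmenting path remains.

Step 3: Verify this is maximum:
  Matching size 4 = min(|L|, |R|) = min(4, 5), which is an upper bound, so this matching is maximum.

Maximum matching: {(1,5), (2,6), (3,7), (4,8)}
Size: 4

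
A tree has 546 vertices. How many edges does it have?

A tree on n vertices always has exactly n - 1 edges.
For n = 546: edges = 546 - 1 = 545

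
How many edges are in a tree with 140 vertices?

A tree on n vertices always has exactly n - 1 edges.
For n = 140: edges = 140 - 1 = 139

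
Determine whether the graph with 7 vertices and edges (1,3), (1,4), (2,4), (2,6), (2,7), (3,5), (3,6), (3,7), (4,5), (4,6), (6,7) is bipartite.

Step 1: Attempt 2-coloring using BFS:
  Start at vertex 1, assign color 0
  Color vertex 3 with color 1 (neighbor of 1)
  Color vertex 4 with color 1 (neighbor of 1)
  Color vertex 5 with color 0 (neighbor of 3)
  Color vertex 6 with color 0 (neighbor of 3)
  Color vertex 7 with color 0 (neighbor of 3)
  Color vertex 2 with color 0 (neighbor of 4)

Step 2: Conflict found! Vertices 6 and 2 are adjacent but have the same color.
This means the graph contains an odd cycle.

The graph is NOT bipartite.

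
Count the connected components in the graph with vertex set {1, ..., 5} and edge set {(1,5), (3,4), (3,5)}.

Step 1: Build adjacency list from edges:
  1: 5
  2: (none)
  3: 4, 5
  4: 3
  5: 1, 3

Step 2: Run BFS/DFS from vertex 1:
  Visited: {1, 5, 3, 4}
  Reached 4 of 5 vertices

Step 3: Only 4 of 5 vertices reached. Graph is disconnected.
Connected components: {1, 3, 4, 5}, {2}
Number of connected components: 2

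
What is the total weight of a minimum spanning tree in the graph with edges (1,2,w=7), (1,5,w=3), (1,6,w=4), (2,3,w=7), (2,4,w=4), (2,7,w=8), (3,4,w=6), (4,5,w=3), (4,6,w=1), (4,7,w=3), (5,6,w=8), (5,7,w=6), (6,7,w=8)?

Apply Kruskal's algorithm (sort edges by weight, add if no cycle):

Sorted edges by weight:
  (4,6) w=1
  (1,5) w=3
  (4,7) w=3
  (4,5) w=3
  (1,6) w=4
  (2,4) w=4
  (3,4) w=6
  (5,7) w=6
  (1,2) w=7
  (2,3) w=7
  (2,7) w=8
  (5,6) w=8
  (6,7) w=8

Add edge (4,6) w=1 -- no cycle. Running total: 1
Add edge (1,5) w=3 -- no cycle. Running total: 4
Add edge (4,7) w=3 -- no cycle. Running total: 7
Add edge (4,5) w=3 -- no cycle. Running total: 10
Skip edge (1,6) w=4 -- would create cycle
Add edge (2,4) w=4 -- no cycle. Running total: 14
Add edge (3,4) w=6 -- no cycle. Running total: 20

MST edges: (4,6,w=1), (1,5,w=3), (4,7,w=3), (4,5,w=3), (2,4,w=4), (3,4,w=6)
Total MST weight: 1 + 3 + 3 + 3 + 4 + 6 = 20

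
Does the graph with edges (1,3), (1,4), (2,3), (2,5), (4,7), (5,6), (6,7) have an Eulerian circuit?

Step 1: Find the degree of each vertex:
  deg(1) = 2
  deg(2) = 2
  deg(3) = 2
  deg(4) = 2
  deg(5) = 2
  deg(6) = 2
  deg(7) = 2

Step 2: Count vertices with odd degree:
  All vertices have even degree (0 odd-degree vertices)

Step 3: Apply Euler's theorem:
  - Eulerian circuit exists iff graph is connected and all vertices have even degree
  - Eulerian path exists iff graph is connected and has 0 or 2 odd-degree vertices

Graph is connected with 0 odd-degree vertices.
Both Eulerian circuit and Eulerian path exist.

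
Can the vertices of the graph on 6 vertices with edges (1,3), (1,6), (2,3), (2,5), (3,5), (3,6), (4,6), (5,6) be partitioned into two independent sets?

Step 1: Attempt 2-coloring using BFS:
  Start at vertex 1, assign color 0
  Color vertex 3 with color 1 (neighbor of 1)
  Color vertex 6 with color 1 (neighbor of 1)
  Color vertex 2 with color 0 (neighbor of 3)
  Color vertex 5 with color 0 (neighbor of 3)

Step 2: Conflict found! Vertices 3 and 6 are adjacent but have the same color.
This means the graph contains an odd cycle.

The graph is NOT bipartite.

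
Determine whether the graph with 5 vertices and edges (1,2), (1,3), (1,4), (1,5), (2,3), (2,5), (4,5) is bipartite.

Step 1: Attempt 2-coloring using BFS:
  Start at vertex 1, assign color 0
  Color vertex 2 with color 1 (neighbor of 1)
  Color vertex 3 with color 1 (neighbor of 1)
  Color vertex 4 with color 1 (neighbor of 1)
  Color vertex 5 with color 1 (neighbor of 1)

Step 2: Conflict found! Vertices 2 and 3 are adjacent but have the same color.
This means the graph contains an odd cycle.

The graph is NOT bipartite.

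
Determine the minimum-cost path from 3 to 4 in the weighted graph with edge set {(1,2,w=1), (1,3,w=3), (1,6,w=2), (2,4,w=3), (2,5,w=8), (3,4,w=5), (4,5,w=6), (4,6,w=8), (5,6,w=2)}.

Step 1: Build adjacency list with weights:
  1: 2(w=1), 3(w=3), 6(w=2)
  2: 1(w=1), 4(w=3), 5(w=8)
  3: 1(w=3), 4(w=5)
  4: 2(w=3), 3(w=5), 5(w=6), 6(w=8)
  5: 2(w=8), 4(w=6), 6(w=2)
  6: 1(w=2), 4(w=8), 5(w=2)

Step 2: Apply Dijkstra's algorithm from vertex 3:
  Visit vertex 3 (distance=0)
    Update dist[1] = 3
    Update dist[4] = 5
  Visit vertex 1 (distance=3)
    Update dist[2] = 4
    Update dist[6] = 5
  Visit vertex 2 (distance=4)
    Update dist[5] = 12
  Visit vertex 4 (distance=5)
    Update dist[5] = 11

Step 3: Shortest path: 3 -> 4
Total weight: 5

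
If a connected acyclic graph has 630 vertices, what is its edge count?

A tree on n vertices always has exactly n - 1 edges.
For n = 630: edges = 630 - 1 = 629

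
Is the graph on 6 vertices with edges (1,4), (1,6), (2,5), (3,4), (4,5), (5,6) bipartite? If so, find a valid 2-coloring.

Step 1: Attempt 2-coloring using BFS:
  Start at vertex 1, assign color 0
  Color vertex 4 with color 1 (neighbor of 1)
  Color vertex 6 with color 1 (neighbor of 1)
  Color vertex 3 with color 0 (neighbor of 4)
  Color vertex 5 with color 0 (neighbor of 4)
  Color vertex 2 with color 1 (neighbor of 5)

Step 2: 2-coloring succeeded. No conflicts found.
  Set A (color 0): {1, 3, 5}
  Set B (color 1): {2, 4, 6}

The graph is bipartite with partition {1, 3, 5}, {2, 4, 6}.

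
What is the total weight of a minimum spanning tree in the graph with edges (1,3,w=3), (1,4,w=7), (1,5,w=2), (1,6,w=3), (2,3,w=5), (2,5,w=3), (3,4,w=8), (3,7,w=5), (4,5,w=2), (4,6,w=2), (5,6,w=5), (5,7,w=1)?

Apply Kruskal's algorithm (sort edges by weight, add if no cycle):

Sorted edges by weight:
  (5,7) w=1
  (1,5) w=2
  (4,5) w=2
  (4,6) w=2
  (1,3) w=3
  (1,6) w=3
  (2,5) w=3
  (2,3) w=5
  (3,7) w=5
  (5,6) w=5
  (1,4) w=7
  (3,4) w=8

Add edge (5,7) w=1 -- no cycle. Running total: 1
Add edge (1,5) w=2 -- no cycle. Running total: 3
Add edge (4,5) w=2 -- no cycle. Running total: 5
Add edge (4,6) w=2 -- no cycle. Running total: 7
Add edge (1,3) w=3 -- no cycle. Running total: 10
Skip edge (1,6) w=3 -- would create cycle
Add edge (2,5) w=3 -- no cycle. Running total: 13

MST edges: (5,7,w=1), (1,5,w=2), (4,5,w=2), (4,6,w=2), (1,3,w=3), (2,5,w=3)
Total MST weight: 1 + 2 + 2 + 2 + 3 + 3 = 13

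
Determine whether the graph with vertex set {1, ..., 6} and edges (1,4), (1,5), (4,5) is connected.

Step 1: Build adjacency list from edges:
  1: 4, 5
  2: (none)
  3: (none)
  4: 1, 5
  5: 1, 4
  6: (none)

Step 2: Run BFS/DFS from vertex 1:
  Visited: {1, 4, 5}
  Reached 3 of 6 vertices

Step 3: Only 3 of 6 vertices reached. Graph is disconnected.
Connected components: {1, 4, 5}, {2}, {3}, {6}
Answer: No, the graph is not connected (4 components).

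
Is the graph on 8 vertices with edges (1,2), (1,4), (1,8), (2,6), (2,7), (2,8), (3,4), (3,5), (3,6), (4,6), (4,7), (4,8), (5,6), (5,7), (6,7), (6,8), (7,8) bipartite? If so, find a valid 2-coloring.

Step 1: Attempt 2-coloring using BFS:
  Start at vertex 1, assign color 0
  Color vertex 2 with color 1 (neighbor of 1)
  Color vertex 4 with color 1 (neighbor of 1)
  Color vertex 8 with color 1 (neighbor of 1)
  Color vertex 6 with color 0 (neighbor of 2)
  Color vertex 7 with color 0 (neighbor of 2)

Step 2: Conflict found! Vertices 2 and 8 are adjacent but have the same color.
This means the graph contains an odd cycle.

The graph is NOT bipartite.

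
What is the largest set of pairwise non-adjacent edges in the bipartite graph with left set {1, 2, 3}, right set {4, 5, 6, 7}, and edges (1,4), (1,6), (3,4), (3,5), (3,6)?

Step 1: List the neighbors of each left vertex:
  1: 4, 6
  2: (none)
  3: 4, 5, 6

Step 2: Greedily match left vertices, then look for augmenting paths:
  Match 1 -- 4
  Match 3 -- 5
  No augmenting path remains.

Step 3: Verify this is maximum:
  Matching has size 2. The vertex set {1, 3} covers every edge and has size 2; any matching has at most one edge per cover vertex, so 2 is maximum (König's theorem).

Maximum matching: {(1,4), (3,5)}
Size: 2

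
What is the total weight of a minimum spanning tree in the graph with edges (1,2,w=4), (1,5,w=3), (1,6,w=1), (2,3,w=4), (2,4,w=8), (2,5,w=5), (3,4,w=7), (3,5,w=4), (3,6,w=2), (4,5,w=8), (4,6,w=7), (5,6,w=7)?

Apply Kruskal's algorithm (sort edges by weight, add if no cycle):

Sorted edges by weight:
  (1,6) w=1
  (3,6) w=2
  (1,5) w=3
  (1,2) w=4
  (2,3) w=4
  (3,5) w=4
  (2,5) w=5
  (3,4) w=7
  (4,6) w=7
  (5,6) w=7
  (2,4) w=8
  (4,5) w=8

Add edge (1,6) w=1 -- no cycle. Running total: 1
Add edge (3,6) w=2 -- no cycle. Running total: 3
Add edge (1,5) w=3 -- no cycle. Running total: 6
Add edge (1,2) w=4 -- no cycle. Running total: 10
Skip edge (2,3) w=4 -- would create cycle
Skip edge (3,5) w=4 -- would create cycle
Skip edge (2,5) w=5 -- would create cycle
Add edge (3,4) w=7 -- no cycle. Running total: 17

MST edges: (1,6,w=1), (3,6,w=2), (1,5,w=3), (1,2,w=4), (3,4,w=7)
Total MST weight: 1 + 2 + 3 + 4 + 7 = 17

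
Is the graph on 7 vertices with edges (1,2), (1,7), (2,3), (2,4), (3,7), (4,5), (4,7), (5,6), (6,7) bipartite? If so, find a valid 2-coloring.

Step 1: Attempt 2-coloring using BFS:
  Start at vertex 1, assign color 0
  Color vertex 2 with color 1 (neighbor of 1)
  Color vertex 7 with color 1 (neighbor of 1)
  Color vertex 3 with color 0 (neighbor of 2)
  Color vertex 4 with color 0 (neighbor of 2)
  Color vertex 6 with color 0 (neighbor of 7)
  Color vertex 5 with color 1 (neighbor of 4)

Step 2: 2-coloring succeeded. No conflicts found.
  Set A (color 0): {1, 3, 4, 6}
  Set B (color 1): {2, 5, 7}

The graph is bipartite with partition {1, 3, 4, 6}, {2, 5, 7}.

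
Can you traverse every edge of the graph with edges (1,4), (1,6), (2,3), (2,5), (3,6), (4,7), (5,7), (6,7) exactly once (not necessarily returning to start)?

Step 1: Find the degree of each vertex:
  deg(1) = 2
  deg(2) = 2
  deg(3) = 2
  deg(4) = 2
  deg(5) = 2
  deg(6) = 3
  deg(7) = 3

Step 2: Count vertices with odd degree:
  Odd-degree vertices: 6, 7 (2 total)

Step 3: Apply Euler's theorem:
  - Eulerian circuit exists iff graph is connected and all vertices have even degree
  - Eulerian path exists iff graph is connected and has 0 or 2 odd-degree vertices

Graph is connected with exactly 2 odd-degree vertices (6, 7).
Eulerian path exists (starting and ending at the odd-degree vertices), but no Eulerian circuit.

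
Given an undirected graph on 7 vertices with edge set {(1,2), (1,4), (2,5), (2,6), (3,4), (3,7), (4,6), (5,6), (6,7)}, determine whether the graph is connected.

Step 1: Build adjacency list from edges:
  1: 2, 4
  2: 1, 5, 6
  3: 4, 7
  4: 1, 3, 6
  5: 2, 6
  6: 2, 4, 5, 7
  7: 3, 6

Step 2: Run BFS/DFS from vertex 1:
  Visited: {1, 2, 4, 5, 6, 3, 7}
  Reached 7 of 7 vertices

Step 3: All 7 vertices reached from vertex 1, so the graph is connected.
Answer: Yes, the graph is connected.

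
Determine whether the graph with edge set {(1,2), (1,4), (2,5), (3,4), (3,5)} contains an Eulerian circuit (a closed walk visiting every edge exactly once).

Step 1: Find the degree of each vertex:
  deg(1) = 2
  deg(2) = 2
  deg(3) = 2
  deg(4) = 2
  deg(5) = 2

Step 2: Count vertices with odd degree:
  All vertices have even degree (0 odd-degree vertices)

Step 3: Apply Euler's theorem:
  - Eulerian circuit exists iff graph is connected and all vertices have even degree
  - Eulerian path exists iff graph is connected and has 0 or 2 odd-degree vertices

Graph is connected with 0 odd-degree vertices.
Both Eulerian circuit and Eulerian path exist.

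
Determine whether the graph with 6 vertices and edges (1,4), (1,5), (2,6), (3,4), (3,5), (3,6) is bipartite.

Step 1: Attempt 2-coloring using BFS:
  Start at vertex 1, assign color 0
  Color vertex 4 with color 1 (neighbor of 1)
  Color vertex 5 with color 1 (neighbor of 1)
  Color vertex 3 with color 0 (neighbor of 4)
  Color vertex 6 with color 1 (neighbor of 3)
  Color vertex 2 with color 0 (neighbor of 6)

Step 2: 2-coloring succeeded. No conflicts found.
  Set A (color 0): {1, 2, 3}
  Set B (color 1): {4, 5, 6}

The graph is bipartite with partition {1, 2, 3}, {4, 5, 6}.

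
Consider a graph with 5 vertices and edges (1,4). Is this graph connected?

Step 1: Build adjacency list from edges:
  1: 4
  2: (none)
  3: (none)
  4: 1
  5: (none)

Step 2: Run BFS/DFS from vertex 1:
  Visited: {1, 4}
  Reached 2 of 5 vertices

Step 3: Only 2 of 5 vertices reached. Graph is disconnected.
Connected components: {1, 4}, {2}, {3}, {5}
Answer: No, the graph is not connected (4 components).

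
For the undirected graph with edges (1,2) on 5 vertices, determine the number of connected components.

Step 1: Build adjacency list from edges:
  1: 2
  2: 1
  3: (none)
  4: (none)
  5: (none)

Step 2: Run BFS/DFS from vertex 1:
  Visited: {1, 2}
  Reached 2 of 5 vertices

Step 3: Only 2 of 5 vertices reached. Graph is disconnected.
Connected components: {1, 2}, {3}, {4}, {5}
Number of connected components: 4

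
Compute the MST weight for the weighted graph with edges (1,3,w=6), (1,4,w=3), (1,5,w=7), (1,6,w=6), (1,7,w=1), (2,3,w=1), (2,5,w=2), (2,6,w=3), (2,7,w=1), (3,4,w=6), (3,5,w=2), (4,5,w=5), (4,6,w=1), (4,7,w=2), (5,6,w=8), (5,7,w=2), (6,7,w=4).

Apply Kruskal's algorithm (sort edges by weight, add if no cycle):

Sorted edges by weight:
  (1,7) w=1
  (2,3) w=1
  (2,7) w=1
  (4,6) w=1
  (2,5) w=2
  (3,5) w=2
  (4,7) w=2
  (5,7) w=2
  (1,4) w=3
  (2,6) w=3
  (6,7) w=4
  (4,5) w=5
  (1,3) w=6
  (1,6) w=6
  (3,4) w=6
  (1,5) w=7
  (5,6) w=8

Add edge (1,7) w=1 -- no cycle. Running total: 1
Add edge (2,3) w=1 -- no cycle. Running total: 2
Add edge (2,7) w=1 -- no cycle. Running total: 3
Add edge (4,6) w=1 -- no cycle. Running total: 4
Add edge (2,5) w=2 -- no cycle. Running total: 6
Skip edge (3,5) w=2 -- would create cycle
Add edge (4,7) w=2 -- no cycle. Running total: 8

MST edges: (1,7,w=1), (2,3,w=1), (2,7,w=1), (4,6,w=1), (2,5,w=2), (4,7,w=2)
Total MST weight: 1 + 1 + 1 + 1 + 2 + 2 = 8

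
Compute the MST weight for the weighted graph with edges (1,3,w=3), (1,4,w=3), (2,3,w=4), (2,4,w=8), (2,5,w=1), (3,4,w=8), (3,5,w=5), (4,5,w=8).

Apply Kruskal's algorithm (sort edges by weight, add if no cycle):

Sorted edges by weight:
  (2,5) w=1
  (1,4) w=3
  (1,3) w=3
  (2,3) w=4
  (3,5) w=5
  (2,4) w=8
  (3,4) w=8
  (4,5) w=8

Add edge (2,5) w=1 -- no cycle. Running total: 1
Add edge (1,4) w=3 -- no cycle. Running total: 4
Add edge (1,3) w=3 -- no cycle. Running total: 7
Add edge (2,3) w=4 -- no cycle. Running total: 11

MST edges: (2,5,w=1), (1,4,w=3), (1,3,w=3), (2,3,w=4)
Total MST weight: 1 + 3 + 3 + 4 = 11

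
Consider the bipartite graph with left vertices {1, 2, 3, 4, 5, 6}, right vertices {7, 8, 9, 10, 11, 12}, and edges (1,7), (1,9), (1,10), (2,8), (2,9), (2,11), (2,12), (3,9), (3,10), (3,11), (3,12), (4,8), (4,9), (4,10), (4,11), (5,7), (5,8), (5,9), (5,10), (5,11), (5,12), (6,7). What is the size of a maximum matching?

Step 1: List the neighbors of each left vertex:
  1: 7, 9, 10
  2: 8, 9, 11, 12
  3: 9, 10, 11, 12
  4: 8, 9, 10, 11
  5: 7, 8, 9, 10, 11, 12
  6: 7

Step 2: Greedily match left vertices, then look for augmenting paths:
  Match 1 -- 9
  Match 2 -- 8
  Match 3 -- 12
  Match 4 -- 10
  Match 5 -- 11
  Match 6 -- 7
  No augmenting path remains.

Step 3: Verify this is maximum:
  Matching size 6 = min(|L|, |R|) = min(6, 6), which is an upper bound, so this matching is maximum.

Maximum matching: {(1,9), (2,8), (3,12), (4,10), (5,11), (6,7)}
Size: 6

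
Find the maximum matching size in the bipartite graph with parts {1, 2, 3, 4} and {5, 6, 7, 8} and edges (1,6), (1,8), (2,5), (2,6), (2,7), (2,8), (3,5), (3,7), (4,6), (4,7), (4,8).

Step 1: List the neighbors of each left vertex:
  1: 6, 8
  2: 5, 6, 7, 8
  3: 5, 7
  4: 6, 7, 8

Step 2: Greedily match left vertices, then look for augmenting paths:
  Match 1 -- 6
  Match 2 -- 5
  Match 3 -- 7
  Match 4 -- 8
  No augmenting path remains.

Step 3: Verify this is maximum:
  Matching size 4 = min(|L|, |R|) = min(4, 4), which is an upper bound, so this matching is maximum.

Maximum matching: {(1,6), (2,5), (3,7), (4,8)}
Size: 4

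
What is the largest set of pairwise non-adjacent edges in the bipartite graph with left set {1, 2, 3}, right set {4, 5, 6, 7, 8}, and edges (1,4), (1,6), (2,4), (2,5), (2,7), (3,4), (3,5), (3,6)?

Step 1: List the neighbors of each left vertex:
  1: 4, 6
  2: 4, 5, 7
  3: 4, 5, 6

Step 2: Greedily match left vertices, then look for augmenting paths:
  Match 1 -- 4
  Match 2 -- 5
  Match 3 -- 6
  No augmenting path remains.

Step 3: Verify this is maximum:
  Matching size 3 = min(|L|, |R|) = min(3, 5), which is an upper bound, so this matching is maximum.

Maximum matching: {(1,4), (2,5), (3,6)}
Size: 3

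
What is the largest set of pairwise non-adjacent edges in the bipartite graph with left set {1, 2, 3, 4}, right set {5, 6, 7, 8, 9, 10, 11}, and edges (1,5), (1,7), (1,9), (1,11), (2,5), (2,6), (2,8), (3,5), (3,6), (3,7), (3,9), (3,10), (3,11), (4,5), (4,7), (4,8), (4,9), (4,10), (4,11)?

Step 1: List the neighbors of each left vertex:
  1: 5, 7, 9, 11
  2: 5, 6, 8
  3: 5, 6, 7, 9, 10, 11
  4: 5, 7, 8, 9, 10, 11

Step 2: Greedily match left vertices, then look for augmenting paths:
  Match 1 -- 5
  Match 2 -- 6
  Match 3 -- 7
  Match 4 -- 8
  No augmenting path remains.

Step 3: Verify this is maximum:
  Matching size 4 = min(|L|, |R|) = min(4, 7), which is an upper bound, so this matching is maximum.

Maximum matching: {(1,5), (2,6), (3,7), (4,8)}
Size: 4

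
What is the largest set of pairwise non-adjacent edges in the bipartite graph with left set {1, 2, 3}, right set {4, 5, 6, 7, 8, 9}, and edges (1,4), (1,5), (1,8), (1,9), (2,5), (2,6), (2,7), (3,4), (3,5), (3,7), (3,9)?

Step 1: List the neighbors of each left vertex:
  1: 4, 5, 8, 9
  2: 5, 6, 7
  3: 4, 5, 7, 9

Step 2: Greedily match left vertices, then look for augmenting paths:
  Match 1 -- 4
  Match 2 -- 5
  Match 3 -- 7
  No augmenting path remains.

Step 3: Verify this is maximum:
  Matching size 3 = min(|L|, |R|) = min(3, 6), which is an upper bound, so this matching is maximum.

Maximum matching: {(1,4), (2,5), (3,7)}
Size: 3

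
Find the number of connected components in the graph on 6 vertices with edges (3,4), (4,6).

Step 1: Build adjacency list from edges:
  1: (none)
  2: (none)
  3: 4
  4: 3, 6
  5: (none)
  6: 4

Step 2: Run BFS/DFS from vertex 1:
  Visited: {1}
  Reached 1 of 6 vertices

Step 3: Only 1 of 6 vertices reached. Graph is disconnected.
Connected components: {1}, {2}, {3, 4, 6}, {5}
Number of connected components: 4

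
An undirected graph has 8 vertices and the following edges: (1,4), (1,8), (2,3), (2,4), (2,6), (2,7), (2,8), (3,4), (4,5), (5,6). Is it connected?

Step 1: Build adjacency list from edges:
  1: 4, 8
  2: 3, 4, 6, 7, 8
  3: 2, 4
  4: 1, 2, 3, 5
  5: 4, 6
  6: 2, 5
  7: 2
  8: 1, 2

Step 2: Run BFS/DFS from vertex 1:
  Visited: {1, 4, 8, 2, 3, 5, 6, 7}
  Reached 8 of 8 vertices

Step 3: All 8 vertices reached from vertex 1, so the graph is connected.
Answer: Yes, the graph is connected.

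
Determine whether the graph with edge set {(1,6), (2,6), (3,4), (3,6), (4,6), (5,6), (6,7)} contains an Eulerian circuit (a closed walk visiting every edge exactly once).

Step 1: Find the degree of each vertex:
  deg(1) = 1
  deg(2) = 1
  deg(3) = 2
  deg(4) = 2
  deg(5) = 1
  deg(6) = 6
  deg(7) = 1

Step 2: Count vertices with odd degree:
  Odd-degree vertices: 1, 2, 5, 7 (4 total)

Step 3: Apply Euler's theorem:
  - Eulerian circuit exists iff graph is connected and all vertices have even degree
  - Eulerian path exists iff graph is connected and has 0 or 2 odd-degree vertices

Graph has 4 odd-degree vertices (need 0 or 2).
Neither Eulerian path nor Eulerian circuit exists.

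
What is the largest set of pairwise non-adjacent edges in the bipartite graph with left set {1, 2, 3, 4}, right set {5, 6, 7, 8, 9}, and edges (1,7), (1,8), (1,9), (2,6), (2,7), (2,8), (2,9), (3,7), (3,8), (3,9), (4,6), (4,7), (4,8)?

Step 1: List the neighbors of each left vertex:
  1: 7, 8, 9
  2: 6, 7, 8, 9
  3: 7, 8, 9
  4: 6, 7, 8

Step 2: Greedily match left vertices, then look for augmenting paths:
  Match 1 -- 7
  Match 2 -- 9
  Match 3 -- 8
  Match 4 -- 6
  No augmenting path remains.

Step 3: Verify this is maximum:
  Matching size 4 = min(|L|, |R|) = min(4, 5), which is an upper bound, so this matching is maximum.

Maximum matching: {(1,7), (2,9), (3,8), (4,6)}
Size: 4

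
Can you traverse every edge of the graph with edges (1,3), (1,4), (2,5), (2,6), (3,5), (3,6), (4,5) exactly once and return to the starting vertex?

Step 1: Find the degree of each vertex:
  deg(1) = 2
  deg(2) = 2
  deg(3) = 3
  deg(4) = 2
  deg(5) = 3
  deg(6) = 2

Step 2: Count vertices with odd degree:
  Odd-degree vertices: 3, 5 (2 total)

Step 3: Apply Euler's theorem:
  - Eulerian circuit exists iff graph is connected and all vertices have even degree
  - Eulerian path exists iff graph is connected and has 0 or 2 odd-degree vertices

Graph is connected with exactly 2 odd-degree vertices (3, 5).
Eulerian path exists (starting and ending at the odd-degree vertices), but no Eulerian circuit.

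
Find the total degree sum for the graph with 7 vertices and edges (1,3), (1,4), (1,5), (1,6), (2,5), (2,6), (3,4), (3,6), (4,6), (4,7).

Step 1: Count edges incident to each vertex:
  deg(1) = 4 (neighbors: 3, 4, 5, 6)
  deg(2) = 2 (neighbors: 5, 6)
  deg(3) = 3 (neighbors: 1, 4, 6)
  deg(4) = 4 (neighbors: 1, 3, 6, 7)
  deg(5) = 2 (neighbors: 1, 2)
  deg(6) = 4 (neighbors: 1, 2, 3, 4)
  deg(7) = 1 (neighbors: 4)

Step 2: Sum all degrees:
  4 + 2 + 3 + 4 + 2 + 4 + 1 = 20

Verification: sum of degrees = 2 * |E| = 2 * 10 = 20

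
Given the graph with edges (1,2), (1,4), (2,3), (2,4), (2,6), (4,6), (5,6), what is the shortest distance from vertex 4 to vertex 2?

Step 1: Build adjacency list:
  1: 2, 4
  2: 1, 3, 4, 6
  3: 2
  4: 1, 2, 6
  5: 6
  6: 2, 4, 5

Step 2: BFS from vertex 4 to find shortest path to 2:
  vertex 1 reached at distance 1
  vertex 2 reached at distance 1

Step 3: Shortest path: 4 -> 2
Path length: 1 edge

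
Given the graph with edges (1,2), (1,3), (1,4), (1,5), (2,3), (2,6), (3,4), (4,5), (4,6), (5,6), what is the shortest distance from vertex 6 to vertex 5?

Step 1: Build adjacency list:
  1: 2, 3, 4, 5
  2: 1, 3, 6
  3: 1, 2, 4
  4: 1, 3, 5, 6
  5: 1, 4, 6
  6: 2, 4, 5

Step 2: BFS from vertex 6 to find shortest path to 5:
  vertex 2 reached at distance 1
  vertex 4 reached at distance 1
  vertex 5 reached at distance 1

Step 3: Shortest path: 6 -> 5
Path length: 1 edge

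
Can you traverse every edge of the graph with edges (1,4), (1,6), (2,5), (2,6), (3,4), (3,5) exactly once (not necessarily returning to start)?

Step 1: Find the degree of each vertex:
  deg(1) = 2
  deg(2) = 2
  deg(3) = 2
  deg(4) = 2
  deg(5) = 2
  deg(6) = 2

Step 2: Count vertices with odd degree:
  All vertices have even degree (0 odd-degree vertices)

Step 3: Apply Euler's theorem:
  - Eulerian circuit exists iff graph is connected and all vertices have even degree
  - Eulerian path exists iff graph is connected and has 0 or 2 odd-degree vertices

Graph is connected with 0 odd-degree vertices.
Both Eulerian circuit and Eulerian path exist.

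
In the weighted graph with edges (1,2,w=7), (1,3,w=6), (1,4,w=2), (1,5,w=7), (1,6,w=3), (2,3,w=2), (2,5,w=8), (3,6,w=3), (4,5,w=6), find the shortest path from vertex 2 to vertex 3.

Step 1: Build adjacency list with weights:
  1: 2(w=7), 3(w=6), 4(w=2), 5(w=7), 6(w=3)
  2: 1(w=7), 3(w=2), 5(w=8)
  3: 1(w=6), 2(w=2), 6(w=3)
  4: 1(w=2), 5(w=6)
  5: 1(w=7), 2(w=8), 4(w=6)
  6: 1(w=3), 3(w=3)

Step 2: Apply Dijkstra's algorithm from vertex 2:
  Visit vertex 2 (distance=0)
    Update dist[1] = 7
    Update dist[3] = 2
    Update dist[5] = 8
  Visit vertex 3 (distance=2)
    Update dist[6] = 5

Step 3: Shortest path: 2 -> 3
Total weight: 2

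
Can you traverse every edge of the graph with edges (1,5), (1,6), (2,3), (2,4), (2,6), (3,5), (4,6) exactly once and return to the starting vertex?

Step 1: Find the degree of each vertex:
  deg(1) = 2
  deg(2) = 3
  deg(3) = 2
  deg(4) = 2
  deg(5) = 2
  deg(6) = 3

Step 2: Count vertices with odd degree:
  Odd-degree vertices: 2, 6 (2 total)

Step 3: Apply Euler's theorem:
  - Eulerian circuit exists iff graph is connected and all vertices have even degree
  - Eulerian path exists iff graph is connected and has 0 or 2 odd-degree vertices

Graph is connected with exactly 2 odd-degree vertices (2, 6).
Eulerian path exists (starting and ending at the odd-degree vertices), but no Eulerian circuit.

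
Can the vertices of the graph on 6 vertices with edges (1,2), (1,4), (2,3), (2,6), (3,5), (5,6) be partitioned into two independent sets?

Step 1: Attempt 2-coloring using BFS:
  Start at vertex 1, assign color 0
  Color vertex 2 with color 1 (neighbor of 1)
  Color vertex 4 with color 1 (neighbor of 1)
  Color vertex 3 with color 0 (neighbor of 2)
  Color vertex 6 with color 0 (neighbor of 2)
  Color vertex 5 with color 1 (neighbor of 3)

Step 2: 2-coloring succeeded. No conflicts found.
  Set A (color 0): {1, 3, 6}
  Set B (color 1): {2, 4, 5}

The graph is bipartite with partition {1, 3, 6}, {2, 4, 5}.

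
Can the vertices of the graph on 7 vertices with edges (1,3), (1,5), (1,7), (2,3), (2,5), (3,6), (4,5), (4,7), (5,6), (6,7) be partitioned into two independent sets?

Step 1: Attempt 2-coloring using BFS:
  Start at vertex 1, assign color 0
  Color vertex 3 with color 1 (neighbor of 1)
  Color vertex 5 with color 1 (neighbor of 1)
  Color vertex 7 with color 1 (neighbor of 1)
  Color vertex 2 with color 0 (neighbor of 3)
  Color vertex 6 with color 0 (neighbor of 3)
  Color vertex 4 with color 0 (neighbor of 5)

Step 2: 2-coloring succeeded. No conflicts found.
  Set A (color 0): {1, 2, 4, 6}
  Set B (color 1): {3, 5, 7}

The graph is bipartite with partition {1, 2, 4, 6}, {3, 5, 7}.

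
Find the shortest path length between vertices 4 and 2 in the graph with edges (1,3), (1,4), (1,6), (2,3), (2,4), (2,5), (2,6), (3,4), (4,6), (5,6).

Step 1: Build adjacency list:
  1: 3, 4, 6
  2: 3, 4, 5, 6
  3: 1, 2, 4
  4: 1, 2, 3, 6
  5: 2, 6
  6: 1, 2, 4, 5

Step 2: BFS from vertex 4 to find shortest path to 2:
  vertex 1 reached at distance 1
  vertex 2 reached at distance 1

Step 3: Shortest path: 4 -> 2
Path length: 1 edge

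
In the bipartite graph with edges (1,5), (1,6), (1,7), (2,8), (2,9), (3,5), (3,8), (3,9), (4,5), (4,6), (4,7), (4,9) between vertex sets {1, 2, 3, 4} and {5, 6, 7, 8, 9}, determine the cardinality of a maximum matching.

Step 1: List the neighbors of each left vertex:
  1: 5, 6, 7
  2: 8, 9
  3: 5, 8, 9
  4: 5, 6, 7, 9

Step 2: Greedily match left vertices, then look for augmenting paths:
  Match 1 -- 5
  Match 2 -- 8
  Match 3 -- 9
  Match 4 -- 6
  No augmenting path remains.

Step 3: Verify this is maximum:
  Matching size 4 = min(|L|, |R|) = min(4, 5), which is an upper bound, so this matching is maximum.

Maximum matching: {(1,5), (2,8), (3,9), (4,6)}
Size: 4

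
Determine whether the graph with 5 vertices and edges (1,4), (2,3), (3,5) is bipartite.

Step 1: Attempt 2-coloring using BFS:
  Start at vertex 1, assign color 0
  Color vertex 4 with color 1 (neighbor of 1)
  Start new component at vertex 2, assign color 0
  Color vertex 3 with color 1 (neighbor of 2)
  Color vertex 5 with color 0 (neighbor of 3)

Step 2: 2-coloring succeeded. No conflicts found.
  Set A (color 0): {1, 2, 5}
  Set B (color 1): {3, 4}

The graph is bipartite with partition {1, 2, 5}, {3, 4}.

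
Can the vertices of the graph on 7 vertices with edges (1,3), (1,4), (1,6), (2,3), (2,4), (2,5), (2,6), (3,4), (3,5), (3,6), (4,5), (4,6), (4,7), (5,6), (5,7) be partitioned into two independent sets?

Step 1: Attempt 2-coloring using BFS:
  Start at vertex 1, assign color 0
  Color vertex 3 with color 1 (neighbor of 1)
  Color vertex 4 with color 1 (neighbor of 1)
  Color vertex 6 with color 1 (neighbor of 1)
  Color vertex 2 with color 0 (neighbor of 3)

Step 2: Conflict found! Vertices 3 and 4 are adjacent but have the same color.
This means the graph contains an odd cycle.

The graph is NOT bipartite.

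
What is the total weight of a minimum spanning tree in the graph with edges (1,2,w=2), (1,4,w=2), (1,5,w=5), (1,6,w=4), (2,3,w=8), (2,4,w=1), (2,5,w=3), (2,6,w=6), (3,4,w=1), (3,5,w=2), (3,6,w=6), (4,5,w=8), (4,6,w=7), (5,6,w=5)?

Apply Kruskal's algorithm (sort edges by weight, add if no cycle):

Sorted edges by weight:
  (2,4) w=1
  (3,4) w=1
  (1,2) w=2
  (1,4) w=2
  (3,5) w=2
  (2,5) w=3
  (1,6) w=4
  (1,5) w=5
  (5,6) w=5
  (2,6) w=6
  (3,6) w=6
  (4,6) w=7
  (2,3) w=8
  (4,5) w=8

Add edge (2,4) w=1 -- no cycle. Running total: 1
Add edge (3,4) w=1 -- no cycle. Running total: 2
Add edge (1,2) w=2 -- no cycle. Running total: 4
Skip edge (1,4) w=2 -- would create cycle
Add edge (3,5) w=2 -- no cycle. Running total: 6
Skip edge (2,5) w=3 -- would create cycle
Add edge (1,6) w=4 -- no cycle. Running total: 10

MST edges: (2,4,w=1), (3,4,w=1), (1,2,w=2), (3,5,w=2), (1,6,w=4)
Total MST weight: 1 + 1 + 2 + 2 + 4 = 10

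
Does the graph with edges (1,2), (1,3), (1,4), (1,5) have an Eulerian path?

Step 1: Find the degree of each vertex:
  deg(1) = 4
  deg(2) = 1
  deg(3) = 1
  deg(4) = 1
  deg(5) = 1

Step 2: Count vertices with odd degree:
  Odd-degree vertices: 2, 3, 4, 5 (4 total)

Step 3: Apply Euler's theorem:
  - Eulerian circuit exists iff graph is connected and all vertices have even degree
  - Eulerian path exists iff graph is connected and has 0 or 2 odd-degree vertices

Graph has 4 odd-degree vertices (need 0 or 2).
Neither Eulerian path nor Eulerian circuit exists.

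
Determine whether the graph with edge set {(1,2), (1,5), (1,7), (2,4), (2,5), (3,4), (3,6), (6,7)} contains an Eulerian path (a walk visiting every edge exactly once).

Step 1: Find the degree of each vertex:
  deg(1) = 3
  deg(2) = 3
  deg(3) = 2
  deg(4) = 2
  deg(5) = 2
  deg(6) = 2
  deg(7) = 2

Step 2: Count vertices with odd degree:
  Odd-degree vertices: 1, 2 (2 total)

Step 3: Apply Euler's theorem:
  - Eulerian circuit exists iff graph is connected and all vertices have even degree
  - Eulerian path exists iff graph is connected and has 0 or 2 odd-degree vertices

Graph is connected with exactly 2 odd-degree vertices (1, 2).
Eulerian path exists (starting and ending at the odd-degree vertices), but no Eulerian circuit.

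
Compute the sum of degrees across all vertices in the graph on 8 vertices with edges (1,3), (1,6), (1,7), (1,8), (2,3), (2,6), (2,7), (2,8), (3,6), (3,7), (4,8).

Step 1: Count edges incident to each vertex:
  deg(1) = 4 (neighbors: 3, 6, 7, 8)
  deg(2) = 4 (neighbors: 3, 6, 7, 8)
  deg(3) = 4 (neighbors: 1, 2, 6, 7)
  deg(4) = 1 (neighbors: 8)
  deg(5) = 0 (neighbors: none)
  deg(6) = 3 (neighbors: 1, 2, 3)
  deg(7) = 3 (neighbors: 1, 2, 3)
  deg(8) = 3 (neighbors: 1, 2, 4)

Step 2: Sum all degrees:
  4 + 4 + 4 + 1 + 0 + 3 + 3 + 3 = 22

Verification: sum of degrees = 2 * |E| = 2 * 11 = 22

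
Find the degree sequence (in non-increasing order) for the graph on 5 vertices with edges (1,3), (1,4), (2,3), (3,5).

Step 1: Count edges incident to each vertex:
  deg(1) = 2 (neighbors: 3, 4)
  deg(2) = 1 (neighbors: 3)
  deg(3) = 3 (neighbors: 1, 2, 5)
  deg(4) = 1 (neighbors: 1)
  deg(5) = 1 (neighbors: 3)

Step 2: Sort degrees in non-increasing order:
  Degrees: [2, 1, 3, 1, 1] -> sorted: [3, 2, 1, 1, 1]

Degree sequence: [3, 2, 1, 1, 1]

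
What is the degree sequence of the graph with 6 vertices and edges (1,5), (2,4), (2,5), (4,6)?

Step 1: Count edges incident to each vertex:
  deg(1) = 1 (neighbors: 5)
  deg(2) = 2 (neighbors: 4, 5)
  deg(3) = 0 (neighbors: none)
  deg(4) = 2 (neighbors: 2, 6)
  deg(5) = 2 (neighbors: 1, 2)
  deg(6) = 1 (neighbors: 4)

Step 2: Sort degrees in non-increasing order:
  Degrees: [1, 2, 0, 2, 2, 1] -> sorted: [2, 2, 2, 1, 1, 0]

Degree sequence: [2, 2, 2, 1, 1, 0]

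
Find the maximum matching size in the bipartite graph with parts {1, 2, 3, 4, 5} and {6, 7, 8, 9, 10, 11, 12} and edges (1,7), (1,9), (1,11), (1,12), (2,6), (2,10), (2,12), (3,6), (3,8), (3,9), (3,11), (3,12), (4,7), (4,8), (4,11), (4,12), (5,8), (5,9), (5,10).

Step 1: List the neighbors of each left vertex:
  1: 7, 9, 11, 12
  2: 6, 10, 12
  3: 6, 8, 9, 11, 12
  4: 7, 8, 11, 12
  5: 8, 9, 10

Step 2: Greedily match left vertices, then look for augmenting paths:
  Match 1 -- 7
  Match 2 -- 6
  Match 3 -- 8
  Match 4 -- 11
  Match 5 -- 9
  No augmenting path remains.

Step 3: Verify this is maximum:
  Matching size 5 = min(|L|, |R|) = min(5, 7), which is an upper bound, so this matching is maximum.

Maximum matching: {(1,7), (2,6), (3,8), (4,11), (5,9)}
Size: 5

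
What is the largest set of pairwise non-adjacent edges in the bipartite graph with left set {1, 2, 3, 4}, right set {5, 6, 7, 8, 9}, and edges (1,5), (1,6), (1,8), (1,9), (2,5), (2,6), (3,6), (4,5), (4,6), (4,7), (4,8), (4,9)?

Step 1: List the neighbors of each left vertex:
  1: 5, 6, 8, 9
  2: 5, 6
  3: 6
  4: 5, 6, 7, 8, 9

Step 2: Greedily match left vertices, then look for augmenting paths:
  Match 1 -- 8
  Match 2 -- 5
  Match 3 -- 6
  Match 4 -- 7
  No augmenting path remains.

Step 3: Verify this is maximum:
  Matching size 4 = min(|L|, |R|) = min(4, 5), which is an upper bound, so this matching is maximum.

Maximum matching: {(1,8), (2,5), (3,6), (4,7)}
Size: 4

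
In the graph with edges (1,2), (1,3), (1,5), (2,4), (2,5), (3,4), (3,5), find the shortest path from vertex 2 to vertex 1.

Step 1: Build adjacency list:
  1: 2, 3, 5
  2: 1, 4, 5
  3: 1, 4, 5
  4: 2, 3
  5: 1, 2, 3

Step 2: BFS from vertex 2 to find shortest path to 1:
  vertex 1 reached at distance 1

Step 3: Shortest path: 2 -> 1
Path length: 1 edge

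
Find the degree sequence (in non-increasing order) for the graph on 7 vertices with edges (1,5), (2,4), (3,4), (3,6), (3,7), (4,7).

Step 1: Count edges incident to each vertex:
  deg(1) = 1 (neighbors: 5)
  deg(2) = 1 (neighbors: 4)
  deg(3) = 3 (neighbors: 4, 6, 7)
  deg(4) = 3 (neighbors: 2, 3, 7)
  deg(5) = 1 (neighbors: 1)
  deg(6) = 1 (neighbors: 3)
  deg(7) = 2 (neighbors: 3, 4)

Step 2: Sort degrees in non-increasing order:
  Degrees: [1, 1, 3, 3, 1, 1, 2] -> sorted: [3, 3, 2, 1, 1, 1, 1]

Degree sequence: [3, 3, 2, 1, 1, 1, 1]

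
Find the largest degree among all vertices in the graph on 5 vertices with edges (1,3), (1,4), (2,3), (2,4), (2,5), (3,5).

Step 1: Count edges incident to each vertex:
  deg(1) = 2 (neighbors: 3, 4)
  deg(2) = 3 (neighbors: 3, 4, 5)
  deg(3) = 3 (neighbors: 1, 2, 5)
  deg(4) = 2 (neighbors: 1, 2)
  deg(5) = 2 (neighbors: 2, 3)

Step 2: Find maximum:
  max(2, 3, 3, 2, 2) = 3 (vertex 2)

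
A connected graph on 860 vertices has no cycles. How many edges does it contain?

A tree on n vertices always has exactly n - 1 edges.
For n = 860: edges = 860 - 1 = 859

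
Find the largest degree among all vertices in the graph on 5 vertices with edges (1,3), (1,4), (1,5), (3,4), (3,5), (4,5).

Step 1: Count edges incident to each vertex:
  deg(1) = 3 (neighbors: 3, 4, 5)
  deg(2) = 0 (neighbors: none)
  deg(3) = 3 (neighbors: 1, 4, 5)
  deg(4) = 3 (neighbors: 1, 3, 5)
  deg(5) = 3 (neighbors: 1, 3, 4)

Step 2: Find maximum:
  max(3, 0, 3, 3, 3) = 3 (vertex 1)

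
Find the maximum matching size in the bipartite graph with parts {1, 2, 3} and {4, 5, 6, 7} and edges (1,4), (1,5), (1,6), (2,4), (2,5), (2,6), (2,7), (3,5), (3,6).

Step 1: List the neighbors of each left vertex:
  1: 4, 5, 6
  2: 4, 5, 6, 7
  3: 5, 6

Step 2: Greedily match left vertices, then look for augmenting paths:
  Match 1 -- 4
  Match 2 -- 5
  Match 3 -- 6
  No augmenting path remains.

Step 3: Verify this is maximum:
  Matching size 3 = min(|L|, |R|) = min(3, 4), which is an upper bound, so this matching is maximum.

Maximum matching: {(1,4), (2,5), (3,6)}
Size: 3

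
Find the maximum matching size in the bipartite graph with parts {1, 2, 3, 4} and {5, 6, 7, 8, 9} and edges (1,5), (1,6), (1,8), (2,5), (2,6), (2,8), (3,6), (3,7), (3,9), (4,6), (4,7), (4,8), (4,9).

Step 1: List the neighbors of each left vertex:
  1: 5, 6, 8
  2: 5, 6, 8
  3: 6, 7, 9
  4: 6, 7, 8, 9

Step 2: Greedily match left vertices, then look for augmenting paths:
  Match 1 -- 5
  Match 2 -- 6
  Match 3 -- 7
  Match 4 -- 8
  No augmenting path remains.

Step 3: Verify this is maximum:
  Matching size 4 = min(|L|, |R|) = min(4, 5), which is an upper bound, so this matching is maximum.

Maximum matching: {(1,5), (2,6), (3,7), (4,8)}
Size: 4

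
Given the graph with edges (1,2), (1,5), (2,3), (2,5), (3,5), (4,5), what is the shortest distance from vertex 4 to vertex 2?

Step 1: Build adjacency list:
  1: 2, 5
  2: 1, 3, 5
  3: 2, 5
  4: 5
  5: 1, 2, 3, 4

Step 2: BFS from vertex 4 to find shortest path to 2:
  vertex 5 reached at distance 1
  vertex 1 reached at distance 2
  vertex 2 reached at distance 2

Step 3: Shortest path: 4 -> 5 -> 2
Path length: 2 edges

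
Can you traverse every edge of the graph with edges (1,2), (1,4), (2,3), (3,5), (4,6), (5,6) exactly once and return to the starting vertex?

Step 1: Find the degree of each vertex:
  deg(1) = 2
  deg(2) = 2
  deg(3) = 2
  deg(4) = 2
  deg(5) = 2
  deg(6) = 2

Step 2: Count vertices with odd degree:
  All vertices have even degree (0 odd-degree vertices)

Step 3: Apply Euler's theorem:
  - Eulerian circuit exists iff graph is connected and all vertices have even degree
  - Eulerian path exists iff graph is connected and has 0 or 2 odd-degree vertices

Graph is connected with 0 odd-degree vertices.
Both Eulerian circuit and Eulerian path exist.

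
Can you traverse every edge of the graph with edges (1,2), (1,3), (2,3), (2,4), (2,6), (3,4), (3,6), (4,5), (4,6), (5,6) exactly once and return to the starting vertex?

Step 1: Find the degree of each vertex:
  deg(1) = 2
  deg(2) = 4
  deg(3) = 4
  deg(4) = 4
  deg(5) = 2
  deg(6) = 4

Step 2: Count vertices with odd degree:
  All vertices have even degree (0 odd-degree vertices)

Step 3: Apply Euler's theorem:
  - Eulerian circuit exists iff graph is connected and all vertices have even degree
  - Eulerian path exists iff graph is connected and has 0 or 2 odd-degree vertices

Graph is connected with 0 odd-degree vertices.
Both Eulerian circuit and Eulerian path exist.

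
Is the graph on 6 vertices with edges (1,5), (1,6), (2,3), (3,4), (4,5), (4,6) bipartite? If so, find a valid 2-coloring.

Step 1: Attempt 2-coloring using BFS:
  Start at vertex 1, assign color 0
  Color vertex 5 with color 1 (neighbor of 1)
  Color vertex 6 with color 1 (neighbor of 1)
  Color vertex 4 with color 0 (neighbor of 5)
  Color vertex 3 with color 1 (neighbor of 4)
  Color vertex 2 with color 0 (neighbor of 3)

Step 2: 2-coloring succeeded. No conflicts found.
  Set A (color 0): {1, 2, 4}
  Set B (color 1): {3, 5, 6}

The graph is bipartite with partition {1, 2, 4}, {3, 5, 6}.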